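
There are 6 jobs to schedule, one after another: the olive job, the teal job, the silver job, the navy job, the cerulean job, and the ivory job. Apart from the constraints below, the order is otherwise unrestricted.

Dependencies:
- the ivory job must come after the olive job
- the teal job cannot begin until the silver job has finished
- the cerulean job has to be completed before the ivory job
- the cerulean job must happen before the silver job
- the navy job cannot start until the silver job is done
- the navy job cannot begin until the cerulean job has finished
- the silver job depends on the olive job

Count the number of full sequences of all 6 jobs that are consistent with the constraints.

16

The jobs with no prerequisites are the olive job, the cerulean job; any of them can be placed first.
Systematically extending each partial ordering one job at a time and counting, there are 16 complete orderings.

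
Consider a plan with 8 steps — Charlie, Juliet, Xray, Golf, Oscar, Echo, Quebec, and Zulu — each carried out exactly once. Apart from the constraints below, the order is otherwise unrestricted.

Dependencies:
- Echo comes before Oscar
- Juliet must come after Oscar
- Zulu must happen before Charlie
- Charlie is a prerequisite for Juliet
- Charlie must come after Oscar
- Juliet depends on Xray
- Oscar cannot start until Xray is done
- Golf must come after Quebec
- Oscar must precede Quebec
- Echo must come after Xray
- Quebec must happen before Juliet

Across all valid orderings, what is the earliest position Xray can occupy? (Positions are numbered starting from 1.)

Xray has no prerequisites at all, so it can go in position 1.

1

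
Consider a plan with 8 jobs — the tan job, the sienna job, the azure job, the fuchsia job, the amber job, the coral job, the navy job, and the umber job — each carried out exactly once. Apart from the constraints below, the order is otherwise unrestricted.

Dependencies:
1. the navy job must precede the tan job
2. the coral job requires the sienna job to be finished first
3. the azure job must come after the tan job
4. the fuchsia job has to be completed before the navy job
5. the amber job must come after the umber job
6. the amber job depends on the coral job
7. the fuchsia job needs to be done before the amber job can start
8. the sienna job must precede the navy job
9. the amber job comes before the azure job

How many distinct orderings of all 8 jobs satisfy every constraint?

The jobs with no prerequisites are the sienna job, the fuchsia job, the umber job; any of them can be placed first.
Counting all ways to extend the partial order to a total order gives 79.

79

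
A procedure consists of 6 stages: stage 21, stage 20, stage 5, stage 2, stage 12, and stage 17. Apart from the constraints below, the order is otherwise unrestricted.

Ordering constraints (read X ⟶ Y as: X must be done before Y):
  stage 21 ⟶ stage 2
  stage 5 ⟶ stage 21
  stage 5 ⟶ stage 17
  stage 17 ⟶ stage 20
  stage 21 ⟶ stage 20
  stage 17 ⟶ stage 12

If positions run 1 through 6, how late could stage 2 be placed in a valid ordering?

6

No constraint forces any stage after stage 2, so it can be placed last, in position 6.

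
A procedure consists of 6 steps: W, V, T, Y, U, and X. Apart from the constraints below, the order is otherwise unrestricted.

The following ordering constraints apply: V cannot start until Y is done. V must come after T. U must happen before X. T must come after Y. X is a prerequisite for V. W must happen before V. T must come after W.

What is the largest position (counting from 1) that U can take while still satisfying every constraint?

Following every chain forward from U, the steps that must come later are V, X — 2 of them.
So at least 2 steps follow U, putting U no later than position 4. That position is achievable by scheduling everything else first.

4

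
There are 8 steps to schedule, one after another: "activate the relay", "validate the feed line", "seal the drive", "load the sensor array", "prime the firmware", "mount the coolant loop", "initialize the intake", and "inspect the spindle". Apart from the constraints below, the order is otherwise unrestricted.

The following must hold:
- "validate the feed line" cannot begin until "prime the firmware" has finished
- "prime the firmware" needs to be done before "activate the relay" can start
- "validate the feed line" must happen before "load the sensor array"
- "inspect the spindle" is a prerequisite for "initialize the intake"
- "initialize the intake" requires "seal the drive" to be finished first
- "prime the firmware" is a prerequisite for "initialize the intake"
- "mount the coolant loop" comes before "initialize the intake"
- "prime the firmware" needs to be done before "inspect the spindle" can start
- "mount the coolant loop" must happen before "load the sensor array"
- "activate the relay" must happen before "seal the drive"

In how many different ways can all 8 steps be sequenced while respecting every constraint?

237

2 steps have no prerequisites ("prime the firmware", "mount the coolant loop"), so any of them could come first.
Enumerating by repeatedly choosing an available step (one whose prerequisites are all placed) gives 237 distinct complete orderings.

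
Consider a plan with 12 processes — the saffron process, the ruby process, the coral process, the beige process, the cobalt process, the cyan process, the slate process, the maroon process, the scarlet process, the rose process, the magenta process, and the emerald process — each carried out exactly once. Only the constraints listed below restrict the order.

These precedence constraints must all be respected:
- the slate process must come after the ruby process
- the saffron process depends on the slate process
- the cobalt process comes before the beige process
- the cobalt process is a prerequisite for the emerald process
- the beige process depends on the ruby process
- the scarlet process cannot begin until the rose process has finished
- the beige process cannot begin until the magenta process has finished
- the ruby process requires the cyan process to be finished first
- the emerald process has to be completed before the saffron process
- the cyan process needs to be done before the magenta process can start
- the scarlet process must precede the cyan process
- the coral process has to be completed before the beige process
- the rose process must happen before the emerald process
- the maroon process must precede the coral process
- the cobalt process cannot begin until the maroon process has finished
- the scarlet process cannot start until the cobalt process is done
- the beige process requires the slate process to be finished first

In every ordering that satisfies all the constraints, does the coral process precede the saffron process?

No

Nothing in the constraints links the coral process and the saffron process; they are unordered relative to each other.
So the coral process can come before the saffron process or after — it is not forced.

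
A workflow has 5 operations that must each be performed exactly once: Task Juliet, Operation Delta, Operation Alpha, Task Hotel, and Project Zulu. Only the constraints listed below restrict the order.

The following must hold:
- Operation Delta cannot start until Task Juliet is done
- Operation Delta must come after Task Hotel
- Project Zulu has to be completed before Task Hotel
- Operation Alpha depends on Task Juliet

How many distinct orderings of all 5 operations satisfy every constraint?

9

2 operations have no prerequisites (Task Juliet, Project Zulu), so any of them could come first.
Systematically extending each partial ordering one operation at a time and counting, there are 9 complete orderings.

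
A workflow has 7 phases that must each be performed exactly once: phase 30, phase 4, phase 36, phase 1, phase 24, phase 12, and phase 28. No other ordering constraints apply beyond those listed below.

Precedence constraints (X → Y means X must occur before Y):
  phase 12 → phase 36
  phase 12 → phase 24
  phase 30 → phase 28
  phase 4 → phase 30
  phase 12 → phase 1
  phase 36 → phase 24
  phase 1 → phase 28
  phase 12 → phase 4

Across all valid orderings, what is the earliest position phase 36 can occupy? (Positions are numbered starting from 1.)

Working backwards through the constraints from phase 36, its only required predecessor is phase 12.
So at minimum 1 phase comes before phase 36, putting phase 36 no earlier than position 2. That position is achievable by scheduling exactly that predecessor first.

2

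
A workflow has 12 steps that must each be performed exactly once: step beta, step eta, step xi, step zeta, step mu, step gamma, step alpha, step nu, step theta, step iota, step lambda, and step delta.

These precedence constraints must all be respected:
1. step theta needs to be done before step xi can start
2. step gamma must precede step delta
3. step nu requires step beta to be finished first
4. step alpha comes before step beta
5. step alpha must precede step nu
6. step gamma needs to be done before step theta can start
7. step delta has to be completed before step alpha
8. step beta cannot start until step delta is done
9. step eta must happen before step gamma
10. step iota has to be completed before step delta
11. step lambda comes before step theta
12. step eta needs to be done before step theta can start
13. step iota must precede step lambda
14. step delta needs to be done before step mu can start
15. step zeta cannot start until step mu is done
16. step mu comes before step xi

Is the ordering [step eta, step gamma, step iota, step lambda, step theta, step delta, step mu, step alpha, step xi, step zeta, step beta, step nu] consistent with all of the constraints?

Yes

Checking each listed constraint against this order: for instance, step delta is in position 6 and step beta in position 11, so that constraint holds — and the remaining constraints check out the same way.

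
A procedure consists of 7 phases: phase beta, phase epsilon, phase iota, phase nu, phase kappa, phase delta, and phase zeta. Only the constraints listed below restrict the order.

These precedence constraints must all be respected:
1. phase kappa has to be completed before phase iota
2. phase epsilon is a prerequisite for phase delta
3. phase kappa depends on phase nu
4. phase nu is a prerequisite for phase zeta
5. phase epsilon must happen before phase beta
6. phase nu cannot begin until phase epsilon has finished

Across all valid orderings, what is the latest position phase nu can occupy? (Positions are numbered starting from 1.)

The phases that are forced after phase nu, directly or by a chain of constraints, are phase iota, phase kappa, phase zeta. That's 3 phases.
So at least 3 phases follow phase nu, putting phase nu no later than position 4. That position is achievable by scheduling everything else first.

4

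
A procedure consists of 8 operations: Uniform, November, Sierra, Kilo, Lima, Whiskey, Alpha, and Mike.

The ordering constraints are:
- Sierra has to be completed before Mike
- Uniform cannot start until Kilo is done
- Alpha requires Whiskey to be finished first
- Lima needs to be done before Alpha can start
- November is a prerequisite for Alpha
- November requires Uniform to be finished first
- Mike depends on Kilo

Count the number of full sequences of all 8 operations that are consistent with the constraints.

The operations with no prerequisites are Sierra, Kilo, Lima, Whiskey; any of them can be placed first.
Enumerating by repeatedly choosing an available operation (one whose prerequisites are all placed) gives 518 distinct complete orderings.

518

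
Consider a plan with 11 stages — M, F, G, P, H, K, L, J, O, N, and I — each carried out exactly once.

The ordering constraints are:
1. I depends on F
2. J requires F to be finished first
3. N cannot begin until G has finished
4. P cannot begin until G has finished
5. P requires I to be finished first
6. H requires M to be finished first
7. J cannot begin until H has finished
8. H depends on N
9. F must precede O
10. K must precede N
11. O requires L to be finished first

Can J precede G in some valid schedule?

No

Following G → N → H → J, G must precede J in every valid ordering.
Hence J can never be scheduled before G.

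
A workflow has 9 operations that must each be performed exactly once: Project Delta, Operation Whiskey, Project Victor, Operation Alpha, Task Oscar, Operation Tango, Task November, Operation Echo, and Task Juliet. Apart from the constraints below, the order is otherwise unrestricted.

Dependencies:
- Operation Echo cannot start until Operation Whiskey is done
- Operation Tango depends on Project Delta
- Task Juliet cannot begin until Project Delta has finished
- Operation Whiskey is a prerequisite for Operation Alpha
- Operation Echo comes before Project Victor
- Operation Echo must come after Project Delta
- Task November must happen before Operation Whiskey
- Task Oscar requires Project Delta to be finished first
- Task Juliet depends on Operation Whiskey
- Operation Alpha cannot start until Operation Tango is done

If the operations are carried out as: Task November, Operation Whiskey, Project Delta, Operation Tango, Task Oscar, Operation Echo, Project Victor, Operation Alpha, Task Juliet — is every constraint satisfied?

Checking each listed constraint against this order: for instance, Operation Whiskey is in position 2 and Task Juliet in position 9, so that constraint holds — and the remaining constraints check out the same way.

Yes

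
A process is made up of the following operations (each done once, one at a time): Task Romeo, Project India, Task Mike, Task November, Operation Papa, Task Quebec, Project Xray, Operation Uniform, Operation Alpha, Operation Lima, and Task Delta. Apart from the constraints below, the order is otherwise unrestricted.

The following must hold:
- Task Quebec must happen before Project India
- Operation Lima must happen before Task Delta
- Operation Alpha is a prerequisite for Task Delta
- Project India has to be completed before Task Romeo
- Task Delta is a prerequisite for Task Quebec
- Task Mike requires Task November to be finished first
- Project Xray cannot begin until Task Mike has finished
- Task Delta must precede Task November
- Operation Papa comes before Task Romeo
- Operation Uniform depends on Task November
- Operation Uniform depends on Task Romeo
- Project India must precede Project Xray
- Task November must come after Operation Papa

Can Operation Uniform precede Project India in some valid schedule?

The constraints give a chain Project India → Task Romeo → Operation Uniform, which forces Project India before Operation Uniform.
So no valid ordering can have Operation Uniform before Project India.

No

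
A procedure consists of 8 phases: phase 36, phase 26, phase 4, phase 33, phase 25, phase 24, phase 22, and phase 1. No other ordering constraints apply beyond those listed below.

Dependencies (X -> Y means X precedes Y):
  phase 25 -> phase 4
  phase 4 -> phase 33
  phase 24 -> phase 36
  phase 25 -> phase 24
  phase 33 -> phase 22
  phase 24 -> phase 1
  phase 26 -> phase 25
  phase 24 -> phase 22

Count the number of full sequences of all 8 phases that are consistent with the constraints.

Only phase 26 has no prerequisites, so it must go first.
Counting all ways to extend the partial order to a total order gives 38.

38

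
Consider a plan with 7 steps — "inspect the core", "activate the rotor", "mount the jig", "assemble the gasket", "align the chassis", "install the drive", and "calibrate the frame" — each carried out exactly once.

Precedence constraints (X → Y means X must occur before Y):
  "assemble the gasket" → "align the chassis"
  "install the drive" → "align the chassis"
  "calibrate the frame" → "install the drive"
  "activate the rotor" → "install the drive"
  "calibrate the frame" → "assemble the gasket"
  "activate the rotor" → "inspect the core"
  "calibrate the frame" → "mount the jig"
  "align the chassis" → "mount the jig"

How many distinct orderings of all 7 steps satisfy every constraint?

2 steps have no prerequisites ("activate the rotor", "calibrate the frame"), so any of them could come first.
Systematically extending each partial ordering one step at a time and counting, there are 26 complete orderings.

26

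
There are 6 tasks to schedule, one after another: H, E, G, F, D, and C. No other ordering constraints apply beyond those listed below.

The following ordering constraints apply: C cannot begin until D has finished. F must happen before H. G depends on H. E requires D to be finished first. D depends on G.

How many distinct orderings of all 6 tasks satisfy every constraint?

F is the only task with nothing required before it, so every ordering starts there.
Systematically extending each partial ordering one task at a time and counting, there are 2 complete orderings.

2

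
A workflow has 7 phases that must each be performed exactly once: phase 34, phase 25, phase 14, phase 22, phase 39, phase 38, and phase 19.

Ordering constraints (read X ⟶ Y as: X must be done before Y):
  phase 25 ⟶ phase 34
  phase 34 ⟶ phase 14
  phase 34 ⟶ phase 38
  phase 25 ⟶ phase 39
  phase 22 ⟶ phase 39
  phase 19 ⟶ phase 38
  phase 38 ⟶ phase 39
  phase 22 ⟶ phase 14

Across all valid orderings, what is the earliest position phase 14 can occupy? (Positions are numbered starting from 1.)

Every phase that must precede phase 14 has to come before it. Tracing all chains that end at phase 14, those phases are: phase 34, phase 25, phase 22 — 3 in total.
With 3 mandatory predecessors, the earliest phase 14 can sit is position 3+1 = 4, and placing just those 3 first achieves it.

4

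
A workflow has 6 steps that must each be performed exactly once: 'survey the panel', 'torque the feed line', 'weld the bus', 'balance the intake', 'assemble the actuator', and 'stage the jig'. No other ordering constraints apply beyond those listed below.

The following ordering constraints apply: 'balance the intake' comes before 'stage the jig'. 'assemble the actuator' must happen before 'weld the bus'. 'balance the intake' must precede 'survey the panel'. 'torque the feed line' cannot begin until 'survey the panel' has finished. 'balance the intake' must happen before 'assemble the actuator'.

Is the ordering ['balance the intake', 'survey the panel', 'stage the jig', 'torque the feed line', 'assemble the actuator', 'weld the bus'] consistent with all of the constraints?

Going through the constraints one by one, each required predecessor appears earlier in the sequence than its dependent — e.g. 'balance the intake' (position 1) is before 'assemble the actuator' (position 5), as required.

Yes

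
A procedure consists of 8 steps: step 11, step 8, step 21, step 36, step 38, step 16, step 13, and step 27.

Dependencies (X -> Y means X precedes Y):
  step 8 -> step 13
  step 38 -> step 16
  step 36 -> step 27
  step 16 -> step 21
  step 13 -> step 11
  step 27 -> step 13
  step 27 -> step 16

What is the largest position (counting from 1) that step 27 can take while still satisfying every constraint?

4

Following every chain forward from step 27, the steps that must come later are step 11, step 21, step 16, step 13 — 4 of them.
With 4 mandatory successors out of 8 steps total, the latest slot for step 27 is 8−4 = 4, and it's reachable by doing all non-successors before step 27.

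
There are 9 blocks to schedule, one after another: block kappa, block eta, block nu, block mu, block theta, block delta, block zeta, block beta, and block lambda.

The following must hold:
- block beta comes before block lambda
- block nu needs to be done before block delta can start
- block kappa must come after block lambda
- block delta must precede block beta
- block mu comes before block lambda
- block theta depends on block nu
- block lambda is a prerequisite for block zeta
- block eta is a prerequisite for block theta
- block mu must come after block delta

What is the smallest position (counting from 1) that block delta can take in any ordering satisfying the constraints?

Working backwards through the constraints from block delta, its only required predecessor is block nu.
So at minimum 1 block comes before block delta, putting block delta no earlier than position 2. That position is achievable by scheduling exactly that predecessor first.

2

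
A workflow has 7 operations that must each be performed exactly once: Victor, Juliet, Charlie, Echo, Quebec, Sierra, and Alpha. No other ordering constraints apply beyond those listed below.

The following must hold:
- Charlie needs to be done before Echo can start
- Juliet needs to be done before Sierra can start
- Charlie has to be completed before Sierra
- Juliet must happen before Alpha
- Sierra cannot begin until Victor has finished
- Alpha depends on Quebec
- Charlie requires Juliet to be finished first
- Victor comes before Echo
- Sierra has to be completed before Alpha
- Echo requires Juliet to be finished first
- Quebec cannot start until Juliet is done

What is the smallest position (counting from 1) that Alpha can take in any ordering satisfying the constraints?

6

Working backwards through the constraints from Alpha, its full set of required predecessors is Victor, Juliet, Charlie, Quebec, Sierra — 5 of them.
So at minimum 5 operations come before Alpha, putting Alpha no earlier than position 6. That position is achievable by scheduling exactly those predecessors first.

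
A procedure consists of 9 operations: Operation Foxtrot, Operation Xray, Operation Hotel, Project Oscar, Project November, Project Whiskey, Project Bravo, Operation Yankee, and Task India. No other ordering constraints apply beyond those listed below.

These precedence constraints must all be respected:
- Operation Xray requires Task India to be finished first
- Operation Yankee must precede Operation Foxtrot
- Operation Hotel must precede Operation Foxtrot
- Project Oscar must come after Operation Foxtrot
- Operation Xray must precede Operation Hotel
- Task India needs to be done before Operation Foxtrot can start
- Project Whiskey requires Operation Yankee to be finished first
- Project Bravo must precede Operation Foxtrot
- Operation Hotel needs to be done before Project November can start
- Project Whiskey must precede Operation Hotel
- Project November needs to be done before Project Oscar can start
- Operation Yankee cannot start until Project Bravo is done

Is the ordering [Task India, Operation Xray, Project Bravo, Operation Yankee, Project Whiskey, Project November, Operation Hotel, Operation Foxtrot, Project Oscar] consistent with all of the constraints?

No

In the proposed order, Project November appears before Operation Hotel.
That contradicts the constraint that Operation Hotel must precede Project November.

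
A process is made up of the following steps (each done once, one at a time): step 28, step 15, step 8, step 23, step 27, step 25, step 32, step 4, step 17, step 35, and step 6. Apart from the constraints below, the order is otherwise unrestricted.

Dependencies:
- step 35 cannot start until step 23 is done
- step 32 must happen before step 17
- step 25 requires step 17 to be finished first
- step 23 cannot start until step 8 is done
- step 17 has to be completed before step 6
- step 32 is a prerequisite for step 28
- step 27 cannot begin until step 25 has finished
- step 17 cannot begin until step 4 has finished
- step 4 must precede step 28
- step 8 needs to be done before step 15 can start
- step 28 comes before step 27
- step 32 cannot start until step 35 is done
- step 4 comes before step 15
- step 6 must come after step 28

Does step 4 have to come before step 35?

No chain of constraints connects step 4 to step 35 in either direction.
So step 4 can come before step 35 or after — it is not forced.

No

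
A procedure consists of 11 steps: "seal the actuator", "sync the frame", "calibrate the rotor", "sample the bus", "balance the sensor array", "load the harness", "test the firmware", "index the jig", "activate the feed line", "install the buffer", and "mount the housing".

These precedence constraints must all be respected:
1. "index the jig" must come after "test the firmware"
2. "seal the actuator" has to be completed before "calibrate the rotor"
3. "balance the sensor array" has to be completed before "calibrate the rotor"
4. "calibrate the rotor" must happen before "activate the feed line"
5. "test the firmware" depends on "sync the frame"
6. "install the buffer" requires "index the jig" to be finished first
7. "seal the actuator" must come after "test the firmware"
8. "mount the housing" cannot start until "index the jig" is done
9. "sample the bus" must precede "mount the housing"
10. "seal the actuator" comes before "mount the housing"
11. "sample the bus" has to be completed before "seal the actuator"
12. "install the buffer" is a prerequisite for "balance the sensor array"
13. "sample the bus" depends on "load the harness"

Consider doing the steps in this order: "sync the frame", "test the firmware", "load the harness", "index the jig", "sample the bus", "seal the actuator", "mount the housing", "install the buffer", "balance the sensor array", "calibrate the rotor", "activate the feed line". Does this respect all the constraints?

Every stated constraint is respected: "test the firmware" sits at position 2, ahead of "seal the actuator" at position 6, and each of the other listed pairs likewise has the predecessor earlier in the sequence.

Yes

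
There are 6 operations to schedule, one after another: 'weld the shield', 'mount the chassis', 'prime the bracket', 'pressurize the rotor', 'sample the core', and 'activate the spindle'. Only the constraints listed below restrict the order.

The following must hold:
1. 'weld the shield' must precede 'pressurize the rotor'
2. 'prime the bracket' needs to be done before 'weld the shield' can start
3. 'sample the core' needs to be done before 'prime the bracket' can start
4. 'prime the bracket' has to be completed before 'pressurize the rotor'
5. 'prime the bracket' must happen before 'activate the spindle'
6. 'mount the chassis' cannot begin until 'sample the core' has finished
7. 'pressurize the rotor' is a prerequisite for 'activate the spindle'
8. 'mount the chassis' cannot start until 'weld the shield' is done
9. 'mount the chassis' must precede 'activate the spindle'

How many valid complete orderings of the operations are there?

2

Only 'sample the core' has no prerequisites, so it must go first.
Counting all ways to extend the partial order to a total order gives 2.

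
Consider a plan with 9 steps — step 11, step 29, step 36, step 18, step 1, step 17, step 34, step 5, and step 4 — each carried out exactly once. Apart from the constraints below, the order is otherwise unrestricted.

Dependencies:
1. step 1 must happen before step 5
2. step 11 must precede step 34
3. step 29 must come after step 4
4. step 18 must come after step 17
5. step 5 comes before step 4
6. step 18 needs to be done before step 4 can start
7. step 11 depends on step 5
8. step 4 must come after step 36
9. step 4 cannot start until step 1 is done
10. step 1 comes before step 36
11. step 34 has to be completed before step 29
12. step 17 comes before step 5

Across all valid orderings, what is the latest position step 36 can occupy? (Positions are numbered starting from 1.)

Following every chain forward from step 36, the steps that must come later are step 29, step 4 — 2 of them.
With 2 mandatory successors out of 9 steps total, the latest slot for step 36 is 9−2 = 7, and it's reachable by doing all non-successors before step 36.

7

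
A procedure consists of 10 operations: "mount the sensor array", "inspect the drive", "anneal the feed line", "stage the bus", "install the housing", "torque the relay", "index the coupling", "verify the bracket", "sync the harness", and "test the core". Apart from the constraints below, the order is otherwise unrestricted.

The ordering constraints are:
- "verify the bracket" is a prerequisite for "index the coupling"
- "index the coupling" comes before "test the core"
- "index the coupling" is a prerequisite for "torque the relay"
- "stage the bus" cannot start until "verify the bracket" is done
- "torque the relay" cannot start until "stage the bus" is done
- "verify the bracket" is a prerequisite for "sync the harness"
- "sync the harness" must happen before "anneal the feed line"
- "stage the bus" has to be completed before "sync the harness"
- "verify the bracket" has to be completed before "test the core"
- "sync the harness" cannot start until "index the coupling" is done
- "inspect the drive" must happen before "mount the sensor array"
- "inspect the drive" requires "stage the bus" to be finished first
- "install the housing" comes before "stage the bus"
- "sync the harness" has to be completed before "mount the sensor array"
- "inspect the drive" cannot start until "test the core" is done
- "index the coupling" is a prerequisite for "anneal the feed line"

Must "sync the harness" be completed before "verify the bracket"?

In fact the dependencies run the other way: "verify the bracket" → "sync the harness".
So "sync the harness" never precedes "verify the bracket".

No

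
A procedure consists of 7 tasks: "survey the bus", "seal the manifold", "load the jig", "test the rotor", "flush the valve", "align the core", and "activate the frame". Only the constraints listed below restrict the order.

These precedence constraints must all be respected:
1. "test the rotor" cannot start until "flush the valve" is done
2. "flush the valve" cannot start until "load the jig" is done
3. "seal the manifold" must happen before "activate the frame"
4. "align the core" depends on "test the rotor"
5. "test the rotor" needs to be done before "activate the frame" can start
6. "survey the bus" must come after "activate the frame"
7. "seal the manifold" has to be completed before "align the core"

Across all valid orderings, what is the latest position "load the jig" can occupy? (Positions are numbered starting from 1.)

2

Every task that must follow "load the jig" has to come after it. Tracing all chains starting from "load the jig", those tasks are: "survey the bus", "test the rotor", "flush the valve", "align the core", "activate the frame" — 5 in total.
So at least 5 tasks follow "load the jig", putting "load the jig" no later than position 2. That position is achievable by scheduling everything else first.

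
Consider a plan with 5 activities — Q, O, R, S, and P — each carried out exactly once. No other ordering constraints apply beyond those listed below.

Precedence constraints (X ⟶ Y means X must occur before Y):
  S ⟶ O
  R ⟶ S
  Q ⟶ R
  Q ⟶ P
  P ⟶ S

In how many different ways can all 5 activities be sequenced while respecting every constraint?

Only Q has no prerequisites, so it must go first.
Systematically extending each partial ordering one activity at a time and counting, there are 2 complete orderings.

2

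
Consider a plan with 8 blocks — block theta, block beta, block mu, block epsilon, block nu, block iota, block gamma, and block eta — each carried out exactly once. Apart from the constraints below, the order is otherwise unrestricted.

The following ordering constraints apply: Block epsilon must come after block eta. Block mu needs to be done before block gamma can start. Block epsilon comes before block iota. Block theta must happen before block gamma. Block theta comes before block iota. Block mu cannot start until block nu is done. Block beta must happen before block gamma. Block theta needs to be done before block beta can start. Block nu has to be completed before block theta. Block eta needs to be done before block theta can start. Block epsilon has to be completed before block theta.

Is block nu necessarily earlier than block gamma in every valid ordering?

Yes

Tracing the constraints gives a chain: block nu → block theta → block gamma.
Hence block nu necessarily comes before block gamma.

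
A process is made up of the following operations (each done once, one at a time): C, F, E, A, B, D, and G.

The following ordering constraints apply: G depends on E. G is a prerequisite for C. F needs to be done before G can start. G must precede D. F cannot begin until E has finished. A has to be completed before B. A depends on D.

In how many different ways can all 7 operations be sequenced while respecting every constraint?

E is the only operation with nothing required before it, so every ordering starts there.
Enumerating by repeatedly choosing an available operation (one whose prerequisites are all placed) gives 4 distinct complete orderings.

4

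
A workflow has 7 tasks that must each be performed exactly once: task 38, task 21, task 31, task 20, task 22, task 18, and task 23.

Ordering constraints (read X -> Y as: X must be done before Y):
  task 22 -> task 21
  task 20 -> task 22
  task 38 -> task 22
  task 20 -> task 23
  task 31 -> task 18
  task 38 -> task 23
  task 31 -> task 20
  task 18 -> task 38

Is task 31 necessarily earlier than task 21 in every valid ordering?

Following the dependencies: task 31 → task 20 → task 22 → task 21.
So task 31 must precede task 21 in any valid ordering.

Yes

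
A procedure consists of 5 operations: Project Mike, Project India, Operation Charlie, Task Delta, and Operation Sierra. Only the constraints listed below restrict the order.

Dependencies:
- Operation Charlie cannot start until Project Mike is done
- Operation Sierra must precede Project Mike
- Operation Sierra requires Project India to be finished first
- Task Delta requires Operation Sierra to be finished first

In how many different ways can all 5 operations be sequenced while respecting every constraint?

Project India is the only operation with nothing required before it, so every ordering starts there.
Enumerating by repeatedly choosing an available operation (one whose prerequisites are all placed) gives 3 distinct complete orderings.

3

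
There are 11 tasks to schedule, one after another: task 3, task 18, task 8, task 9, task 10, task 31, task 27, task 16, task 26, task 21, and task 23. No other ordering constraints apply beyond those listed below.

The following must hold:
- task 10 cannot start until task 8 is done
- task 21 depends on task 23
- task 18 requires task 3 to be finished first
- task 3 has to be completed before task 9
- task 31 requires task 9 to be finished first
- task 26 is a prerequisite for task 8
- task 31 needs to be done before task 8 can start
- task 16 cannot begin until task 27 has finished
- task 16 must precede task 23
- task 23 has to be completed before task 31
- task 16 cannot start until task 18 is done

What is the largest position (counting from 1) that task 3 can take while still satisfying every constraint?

Following every chain forward from task 3, the tasks that must come later are task 18, task 8, task 9, task 10, task 31, task 16, task 21, task 23 — 8 of them.
With 8 mandatory successors out of 11 tasks total, the latest slot for task 3 is 11−8 = 3, and it's reachable by doing all non-successors before task 3.

3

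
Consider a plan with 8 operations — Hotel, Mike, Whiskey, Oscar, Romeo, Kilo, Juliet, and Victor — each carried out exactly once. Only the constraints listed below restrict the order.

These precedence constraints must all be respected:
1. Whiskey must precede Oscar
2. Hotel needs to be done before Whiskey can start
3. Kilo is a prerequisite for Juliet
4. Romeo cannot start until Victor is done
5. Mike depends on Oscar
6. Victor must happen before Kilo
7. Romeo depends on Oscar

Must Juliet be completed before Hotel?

No chain of constraints connects Juliet to Hotel in either direction.
There exist valid orderings with Hotel before Juliet, so Juliet is not required to come first.

No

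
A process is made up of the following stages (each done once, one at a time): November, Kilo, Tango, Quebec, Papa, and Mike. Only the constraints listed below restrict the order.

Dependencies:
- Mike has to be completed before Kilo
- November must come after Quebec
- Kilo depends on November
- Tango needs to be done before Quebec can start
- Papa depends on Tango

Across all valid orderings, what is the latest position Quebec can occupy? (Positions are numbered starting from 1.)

4

The stages that are forced after Quebec, directly or by a chain of constraints, are November, Kilo. That's 2 stages.
So at least 2 stages follow Quebec, putting Quebec no later than position 4. That position is achievable by scheduling everything else first.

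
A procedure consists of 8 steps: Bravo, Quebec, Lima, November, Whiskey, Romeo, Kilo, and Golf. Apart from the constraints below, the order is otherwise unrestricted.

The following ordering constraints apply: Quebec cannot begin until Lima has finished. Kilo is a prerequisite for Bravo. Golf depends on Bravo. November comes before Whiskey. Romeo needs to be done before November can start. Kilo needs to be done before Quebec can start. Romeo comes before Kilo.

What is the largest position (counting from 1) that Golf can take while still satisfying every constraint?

8

No constraint forces any step after Golf, so it can be placed last, in position 8.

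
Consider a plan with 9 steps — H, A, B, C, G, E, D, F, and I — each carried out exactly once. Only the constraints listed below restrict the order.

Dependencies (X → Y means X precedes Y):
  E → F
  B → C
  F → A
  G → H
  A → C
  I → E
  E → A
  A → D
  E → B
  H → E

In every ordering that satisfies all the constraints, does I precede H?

No

No chain of constraints connects I to H in either direction.
A valid ordering placing H before I exists, so the answer is no.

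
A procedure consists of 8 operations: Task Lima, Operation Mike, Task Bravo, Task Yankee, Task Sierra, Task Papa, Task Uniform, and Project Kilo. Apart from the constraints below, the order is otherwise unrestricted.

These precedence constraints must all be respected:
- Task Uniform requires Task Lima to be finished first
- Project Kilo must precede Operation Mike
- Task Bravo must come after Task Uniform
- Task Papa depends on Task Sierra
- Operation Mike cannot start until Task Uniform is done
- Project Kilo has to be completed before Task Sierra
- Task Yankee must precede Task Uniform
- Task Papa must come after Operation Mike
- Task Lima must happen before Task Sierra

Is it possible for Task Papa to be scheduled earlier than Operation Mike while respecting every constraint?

No

The constraints give a chain Operation Mike → Task Papa, which forces Operation Mike before Task Papa.
So no valid ordering can have Task Papa before Operation Mike.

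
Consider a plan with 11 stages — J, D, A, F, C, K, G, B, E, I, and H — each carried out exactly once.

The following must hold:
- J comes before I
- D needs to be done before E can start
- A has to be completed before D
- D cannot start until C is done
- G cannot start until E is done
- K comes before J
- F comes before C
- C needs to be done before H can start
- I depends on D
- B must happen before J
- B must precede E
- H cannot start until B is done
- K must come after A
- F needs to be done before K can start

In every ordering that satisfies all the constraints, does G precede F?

In fact the dependencies run the other way: F → C → D → E → G.
So G never precedes F.

No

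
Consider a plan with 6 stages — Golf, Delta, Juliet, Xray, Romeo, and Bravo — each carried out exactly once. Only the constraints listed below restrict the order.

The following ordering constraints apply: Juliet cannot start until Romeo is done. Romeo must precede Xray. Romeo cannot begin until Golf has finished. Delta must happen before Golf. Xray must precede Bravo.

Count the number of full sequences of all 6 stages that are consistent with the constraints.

Only Delta has no prerequisites, so it must go first.
Systematically extending each partial ordering one stage at a time and counting, there are 3 complete orderings.

3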